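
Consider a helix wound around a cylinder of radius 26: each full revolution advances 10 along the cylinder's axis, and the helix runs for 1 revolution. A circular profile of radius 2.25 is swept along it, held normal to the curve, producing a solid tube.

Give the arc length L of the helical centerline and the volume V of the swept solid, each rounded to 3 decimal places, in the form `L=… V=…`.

L=163.669 V=2603.037

2πR = 2π·26 = 163.362818
per-turn = √(163.362818² + 10²) = √(26687.4103 + 100) = √26787.4103 = 163.668599
L = 1 × 163.668599 = 163.668599
V = π·2.25² × L = 15.904313 × 163.668599 = 2603.036596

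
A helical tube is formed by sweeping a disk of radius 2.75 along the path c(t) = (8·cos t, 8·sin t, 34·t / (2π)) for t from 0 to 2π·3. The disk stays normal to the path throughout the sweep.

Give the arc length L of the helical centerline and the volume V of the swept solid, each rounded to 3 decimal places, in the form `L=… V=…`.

L=182.054 V=4325.287

2πR = 2π·8 = 50.265482
per-turn = √(50.265482² + 34²) = √(2526.6187 + 1156) = √3682.6187 = 60.684584
L = 3 × 60.684584 = 182.053752
V = π·2.75² × L = 23.758294 × 182.053752 = 4325.286639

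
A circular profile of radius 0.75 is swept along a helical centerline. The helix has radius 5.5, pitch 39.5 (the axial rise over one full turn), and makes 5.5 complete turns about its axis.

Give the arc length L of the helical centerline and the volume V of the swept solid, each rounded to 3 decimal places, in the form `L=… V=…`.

2πR = 2π·5.5 = 34.557519
per-turn = √(34.557519² + 39.5²) = √(1194.2221 + 1560.25) = √2754.4721 = 52.483065
L = 5.5 × 52.483065 = 288.656859
V = π·0.75² × L = 1.767146 × 288.656859 = 510.098775

L=288.657 V=510.099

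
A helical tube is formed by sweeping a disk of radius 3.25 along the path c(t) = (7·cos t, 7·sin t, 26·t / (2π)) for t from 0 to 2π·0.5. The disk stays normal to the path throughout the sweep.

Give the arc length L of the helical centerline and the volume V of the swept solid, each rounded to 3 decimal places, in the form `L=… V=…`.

L=25.546 V=847.703

2πR = 2π·7 = 43.982297
per-turn = √(43.982297² + 26²) = √(1934.4425 + 676) = √2610.4425 = 51.092489
L = 0.5 × 51.092489 = 25.546245
V = π·3.25² × L = 33.183072 × 25.546245 = 847.702886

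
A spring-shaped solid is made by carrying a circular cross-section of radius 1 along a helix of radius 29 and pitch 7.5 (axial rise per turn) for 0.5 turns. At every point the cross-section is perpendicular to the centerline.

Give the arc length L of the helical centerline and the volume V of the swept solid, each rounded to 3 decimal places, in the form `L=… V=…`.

2πR = 2π·29 = 182.212374
per-turn = √(182.212374² + 7.5²) = √(33201.3492 + 56.25) = √33257.5992 = 182.366661
L = 0.5 × 182.366661 = 91.183331
V = π·1² × L = 3.141593 × 91.183331 = 286.460882

L=91.183 V=286.461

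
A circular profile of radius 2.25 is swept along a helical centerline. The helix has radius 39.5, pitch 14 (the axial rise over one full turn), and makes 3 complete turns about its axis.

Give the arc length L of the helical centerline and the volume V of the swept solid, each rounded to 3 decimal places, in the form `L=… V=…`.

2πR = 2π·39.5 = 248.185820
per-turn = √(248.185820² + 14²) = √(61596.2011 + 196) = √61792.2011 = 248.580371
L = 3 × 248.580371 = 745.741114
V = π·2.25² × L = 15.904313 × 745.741114 = 11860.499957

L=745.741 V=11860.500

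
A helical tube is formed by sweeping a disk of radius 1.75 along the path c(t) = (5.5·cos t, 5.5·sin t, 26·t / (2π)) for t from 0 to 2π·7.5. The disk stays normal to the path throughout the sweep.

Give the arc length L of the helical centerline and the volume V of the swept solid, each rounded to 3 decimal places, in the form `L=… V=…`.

L=324.345 V=3120.569

2πR = 2π·5.5 = 34.557519
per-turn = √(34.557519² + 26²) = √(1194.2221 + 676) = √1870.2221 = 43.246065
L = 7.5 × 43.246065 = 324.345487
V = π·1.75² × L = 9.621128 × 324.345487 = 3120.569285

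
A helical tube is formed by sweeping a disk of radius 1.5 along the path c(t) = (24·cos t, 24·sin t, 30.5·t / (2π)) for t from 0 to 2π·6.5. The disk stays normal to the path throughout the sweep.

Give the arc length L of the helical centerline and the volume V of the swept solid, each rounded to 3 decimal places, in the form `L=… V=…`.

2πR = 2π·24 = 150.796447
per-turn = √(150.796447² + 30.5²) = √(22739.5685 + 930.25) = √23669.8185 = 153.849987
L = 6.5 × 153.849987 = 1000.024916
V = π·1.5² × L = 7.068583 × 1000.024916 = 7068.759594

L=1000.025 V=7068.760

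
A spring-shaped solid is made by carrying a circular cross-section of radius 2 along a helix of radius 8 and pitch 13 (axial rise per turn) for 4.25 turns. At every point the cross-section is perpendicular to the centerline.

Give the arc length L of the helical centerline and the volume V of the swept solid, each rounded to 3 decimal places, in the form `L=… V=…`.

L=220.657 V=2772.861

2πR = 2π·8 = 50.265482
per-turn = √(50.265482² + 13²) = √(2526.6187 + 169) = √2695.6187 = 51.919348
L = 4.25 × 51.919348 = 220.657230
V = π·2² × L = 12.566371 × 220.657230 = 2772.860534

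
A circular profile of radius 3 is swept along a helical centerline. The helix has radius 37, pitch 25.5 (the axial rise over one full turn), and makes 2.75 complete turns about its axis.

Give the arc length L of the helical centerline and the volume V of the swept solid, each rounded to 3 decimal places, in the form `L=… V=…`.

2πR = 2π·37 = 232.477856
per-turn = √(232.477856² + 25.5²) = √(54045.9537 + 650.25) = √54696.2037 = 233.872195
L = 2.75 × 233.872195 = 643.148537
V = π·3² × L = 28.274334 × 643.148537 = 18184.596468

L=643.149 V=18184.596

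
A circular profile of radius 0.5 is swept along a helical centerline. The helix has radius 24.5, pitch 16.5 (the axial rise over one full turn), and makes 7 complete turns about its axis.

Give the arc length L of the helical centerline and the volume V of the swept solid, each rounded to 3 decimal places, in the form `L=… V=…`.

L=1083.739 V=851.166

2πR = 2π·24.5 = 153.938040
per-turn = √(153.938040² + 16.5²) = √(23696.9202 + 272.25) = √23969.1702 = 154.819799
L = 7 × 154.819799 = 1083.738593
V = π·0.5² × L = 0.785398 × 1083.738593 = 851.166301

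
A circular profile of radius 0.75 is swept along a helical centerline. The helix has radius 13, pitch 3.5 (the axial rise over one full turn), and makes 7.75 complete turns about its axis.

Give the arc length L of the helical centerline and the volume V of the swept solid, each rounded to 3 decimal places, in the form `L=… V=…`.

L=633.612 V=1119.684

2πR = 2π·13 = 81.681409
per-turn = √(81.681409² + 3.5²) = √(6671.8526 + 12.25) = √6684.1026 = 81.756361
L = 7.75 × 81.756361 = 633.611798
V = π·0.75² × L = 1.767146 × 633.611798 = 1119.684471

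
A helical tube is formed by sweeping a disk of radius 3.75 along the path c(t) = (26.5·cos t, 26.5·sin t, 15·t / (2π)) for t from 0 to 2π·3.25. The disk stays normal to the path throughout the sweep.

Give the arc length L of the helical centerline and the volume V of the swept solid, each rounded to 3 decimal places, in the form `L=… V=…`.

L=543.331 V=24003.619

2πR = 2π·26.5 = 166.504411
per-turn = √(166.504411² + 15²) = √(27723.7188 + 225) = √27948.7188 = 167.178703
L = 3.25 × 167.178703 = 543.330785
V = π·3.75² × L = 44.178647 × 543.330785 = 24003.618787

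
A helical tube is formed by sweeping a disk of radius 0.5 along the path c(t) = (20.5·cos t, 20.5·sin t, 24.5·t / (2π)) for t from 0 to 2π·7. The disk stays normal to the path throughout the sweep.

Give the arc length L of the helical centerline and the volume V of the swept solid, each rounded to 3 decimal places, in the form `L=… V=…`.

2πR = 2π·20.5 = 128.805299
per-turn = √(128.805299² + 24.5²) = √(16590.8050 + 600.25) = √17191.0550 = 131.114664
L = 7 × 131.114664 = 917.802645
V = π·0.5² × L = 0.785398 × 917.802645 = 720.840512

L=917.803 V=720.841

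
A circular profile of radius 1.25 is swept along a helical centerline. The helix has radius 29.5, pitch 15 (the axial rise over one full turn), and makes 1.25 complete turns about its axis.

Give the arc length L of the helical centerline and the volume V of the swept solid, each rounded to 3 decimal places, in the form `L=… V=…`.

2πR = 2π·29.5 = 185.353967
per-turn = √(185.353967² + 15²) = √(34356.0929 + 225) = √34581.0929 = 185.959923
L = 1.25 × 185.959923 = 232.449904
V = π·1.25² × L = 4.908739 × 232.449904 = 1141.035796

L=232.450 V=1141.036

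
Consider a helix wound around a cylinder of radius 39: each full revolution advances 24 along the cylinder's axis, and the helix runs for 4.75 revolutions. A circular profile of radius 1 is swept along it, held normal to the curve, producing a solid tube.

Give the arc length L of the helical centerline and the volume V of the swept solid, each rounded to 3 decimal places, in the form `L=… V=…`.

2πR = 2π·39 = 245.044227
per-turn = √(245.044227² + 24²) = √(60046.6732 + 576) = √60622.6732 = 246.216720
L = 4.75 × 246.216720 = 1169.529420
V = π·1² × L = 3.141593 × 1169.529420 = 3674.185033

L=1169.529 V=3674.185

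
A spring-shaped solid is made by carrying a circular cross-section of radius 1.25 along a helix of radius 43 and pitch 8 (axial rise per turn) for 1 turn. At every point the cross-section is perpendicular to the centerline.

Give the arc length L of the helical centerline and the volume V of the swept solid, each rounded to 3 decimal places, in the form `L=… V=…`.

2πR = 2π·43 = 270.176968
per-turn = √(270.176968² + 8²) = √(72995.5942 + 64) = √73059.5942 = 270.295383
L = 1 × 270.295383 = 270.295383
V = π·1.25² × L = 4.908739 × 270.295383 = 1326.809359

L=270.295 V=1326.809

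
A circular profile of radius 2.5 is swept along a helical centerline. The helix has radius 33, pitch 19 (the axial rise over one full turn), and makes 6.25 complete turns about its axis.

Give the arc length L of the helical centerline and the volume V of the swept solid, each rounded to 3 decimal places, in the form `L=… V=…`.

2πR = 2π·33 = 207.345115
per-turn = √(207.345115² + 19²) = √(42991.9968 + 361) = √43352.9968 = 208.213825
L = 6.25 × 208.213825 = 1301.336404
V = π·2.5² × L = 19.634954 × 1301.336404 = 25551.680542

L=1301.336 V=25551.681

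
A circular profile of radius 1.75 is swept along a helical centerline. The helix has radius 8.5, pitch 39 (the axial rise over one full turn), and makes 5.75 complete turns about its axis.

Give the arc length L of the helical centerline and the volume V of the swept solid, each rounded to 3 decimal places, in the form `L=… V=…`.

L=380.254 V=3658.468

2πR = 2π·8.5 = 53.407075
per-turn = √(53.407075² + 39²) = √(2852.3157 + 1521) = √4373.3157 = 66.131049
L = 5.75 × 66.131049 = 380.253533
V = π·1.75² × L = 9.621128 × 380.253533 = 3658.467724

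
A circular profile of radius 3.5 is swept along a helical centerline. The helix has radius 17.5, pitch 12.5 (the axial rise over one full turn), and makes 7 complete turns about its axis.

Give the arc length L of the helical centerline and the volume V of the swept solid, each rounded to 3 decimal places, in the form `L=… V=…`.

2πR = 2π·17.5 = 109.955743
per-turn = √(109.955743² + 12.5²) = √(12090.2654 + 156.25) = √12246.5154 = 110.663975
L = 7 × 110.663975 = 774.647826
V = π·3.5² × L = 38.484510 × 774.647826 = 29811.942007

L=774.648 V=29811.942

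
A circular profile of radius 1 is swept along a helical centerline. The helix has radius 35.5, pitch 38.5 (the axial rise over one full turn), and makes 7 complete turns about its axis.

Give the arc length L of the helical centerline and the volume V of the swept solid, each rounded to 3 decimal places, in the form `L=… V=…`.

2πR = 2π·35.5 = 223.053078
per-turn = √(223.053078² + 38.5²) = √(49752.6758 + 1482.25) = √51234.9258 = 226.351333
L = 7 × 226.351333 = 1584.459328
V = π·1² × L = 3.141593 × 1584.459328 = 4977.725786

L=1584.459 V=4977.726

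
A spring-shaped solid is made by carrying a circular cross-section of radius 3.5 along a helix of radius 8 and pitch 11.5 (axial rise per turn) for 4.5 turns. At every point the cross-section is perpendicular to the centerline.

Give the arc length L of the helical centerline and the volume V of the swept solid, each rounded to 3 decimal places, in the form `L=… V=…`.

L=232.039 V=8929.907

2πR = 2π·8 = 50.265482
per-turn = √(50.265482² + 11.5²) = √(2526.6187 + 132.25) = √2658.8687 = 51.564219
L = 4.5 × 51.564219 = 232.038987
V = π·3.5² × L = 38.484510 × 232.038987 = 8929.906736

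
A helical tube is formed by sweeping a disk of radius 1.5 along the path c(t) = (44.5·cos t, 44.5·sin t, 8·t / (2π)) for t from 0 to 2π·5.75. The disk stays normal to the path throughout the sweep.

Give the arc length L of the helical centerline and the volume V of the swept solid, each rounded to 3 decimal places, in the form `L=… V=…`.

L=1608.368 V=11368.883

2πR = 2π·44.5 = 279.601746
per-turn = √(279.601746² + 8²) = √(78177.1365 + 64) = √78241.1365 = 279.716171
L = 5.75 × 279.716171 = 1608.367985
V = π·1.5² × L = 7.068583 × 1608.367985 = 11368.883351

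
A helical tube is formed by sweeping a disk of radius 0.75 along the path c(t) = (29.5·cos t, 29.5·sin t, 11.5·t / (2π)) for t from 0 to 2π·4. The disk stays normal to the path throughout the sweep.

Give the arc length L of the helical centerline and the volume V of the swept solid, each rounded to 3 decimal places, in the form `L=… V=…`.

L=742.841 V=1312.709

2πR = 2π·29.5 = 185.353967
per-turn = √(185.353967² + 11.5²) = √(34356.0929 + 132.25) = √34488.3429 = 185.710374
L = 4 × 185.710374 = 742.841495
V = π·0.75² × L = 1.767146 × 742.841495 = 1312.709278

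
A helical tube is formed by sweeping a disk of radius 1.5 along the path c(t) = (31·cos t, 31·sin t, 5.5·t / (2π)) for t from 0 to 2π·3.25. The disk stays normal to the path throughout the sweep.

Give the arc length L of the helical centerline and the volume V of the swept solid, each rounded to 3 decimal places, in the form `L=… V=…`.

L=633.283 V=4476.415

2πR = 2π·31 = 194.778745
per-turn = √(194.778745² + 5.5²) = √(37938.7593 + 30.25) = √37969.0093 = 194.856381
L = 3.25 × 194.856381 = 633.283239
V = π·1.5² × L = 7.068583 × 633.283239 = 4476.415436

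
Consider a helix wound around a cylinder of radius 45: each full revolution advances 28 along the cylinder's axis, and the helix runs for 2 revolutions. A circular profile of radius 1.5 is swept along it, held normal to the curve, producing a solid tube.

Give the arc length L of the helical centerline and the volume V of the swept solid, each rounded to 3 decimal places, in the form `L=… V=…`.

2πR = 2π·45 = 282.743339
per-turn = √(282.743339² + 28²) = √(79943.7956 + 784) = √80727.7956 = 284.126373
L = 2 × 284.126373 = 568.252745
V = π·1.5² × L = 7.068583 × 568.252745 = 4016.741963

L=568.253 V=4016.742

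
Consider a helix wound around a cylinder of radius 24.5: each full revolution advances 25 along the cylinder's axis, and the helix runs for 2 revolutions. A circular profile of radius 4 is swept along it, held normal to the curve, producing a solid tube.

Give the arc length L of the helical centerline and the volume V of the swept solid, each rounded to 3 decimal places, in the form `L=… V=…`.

2πR = 2π·24.5 = 153.938040
per-turn = √(153.938040² + 25²) = √(23696.9202 + 625) = √24321.9202 = 155.954866
L = 2 × 155.954866 = 311.909732
V = π·4² × L = 50.265482 × 311.909732 = 15678.293142

L=311.910 V=15678.293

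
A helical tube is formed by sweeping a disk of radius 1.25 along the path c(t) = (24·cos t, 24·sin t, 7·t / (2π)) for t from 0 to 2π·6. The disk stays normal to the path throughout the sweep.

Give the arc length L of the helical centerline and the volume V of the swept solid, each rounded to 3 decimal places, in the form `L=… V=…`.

2πR = 2π·24 = 150.796447
per-turn = √(150.796447² + 7²) = √(22739.5685 + 49) = √22788.5685 = 150.958831
L = 6 × 150.958831 = 905.752984
V = π·1.25² × L = 4.908739 × 905.752984 = 4446.104562

L=905.753 V=4446.105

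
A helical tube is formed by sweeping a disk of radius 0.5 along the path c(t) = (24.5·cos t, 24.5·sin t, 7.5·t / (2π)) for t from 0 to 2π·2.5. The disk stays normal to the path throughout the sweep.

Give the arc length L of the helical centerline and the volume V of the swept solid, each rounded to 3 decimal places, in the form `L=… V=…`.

2πR = 2π·24.5 = 153.938040
per-turn = √(153.938040² + 7.5²) = √(23696.9202 + 56.25) = √23753.1702 = 154.120635
L = 2.5 × 154.120635 = 385.301588
V = π·0.5² × L = 0.785398 × 385.301588 = 302.615159

L=385.302 V=302.615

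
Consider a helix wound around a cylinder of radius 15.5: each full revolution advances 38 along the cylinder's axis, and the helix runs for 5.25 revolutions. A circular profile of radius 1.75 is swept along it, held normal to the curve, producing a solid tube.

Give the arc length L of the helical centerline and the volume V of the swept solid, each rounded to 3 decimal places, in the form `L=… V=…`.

L=548.837 V=5280.430

2πR = 2π·15.5 = 97.389372
per-turn = √(97.389372² + 38²) = √(9484.6898 + 1444) = √10928.6898 = 104.540374
L = 5.25 × 104.540374 = 548.836964
V = π·1.75² × L = 9.621128 × 548.836964 = 5280.430412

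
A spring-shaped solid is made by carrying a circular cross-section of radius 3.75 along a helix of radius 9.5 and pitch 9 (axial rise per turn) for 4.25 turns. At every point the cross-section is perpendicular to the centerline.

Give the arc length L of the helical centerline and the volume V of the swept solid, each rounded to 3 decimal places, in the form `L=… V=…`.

2πR = 2π·9.5 = 59.690260
per-turn = √(59.690260² + 9²) = √(3562.9272 + 81) = √3643.9272 = 60.364950
L = 4.25 × 60.364950 = 256.551038
V = π·3.75² × L = 44.178647 × 256.551038 = 11334.077644

L=256.551 V=11334.078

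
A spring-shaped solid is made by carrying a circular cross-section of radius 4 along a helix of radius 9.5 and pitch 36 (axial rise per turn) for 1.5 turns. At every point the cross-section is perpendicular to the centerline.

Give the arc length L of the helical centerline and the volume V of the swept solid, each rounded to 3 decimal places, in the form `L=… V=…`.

2πR = 2π·9.5 = 59.690260
per-turn = √(59.690260² + 36²) = √(3562.9272 + 1296) = √4858.9272 = 69.706005
L = 1.5 × 69.706005 = 104.559008
V = π·4² × L = 50.265482 × 104.559008 = 5255.708987

L=104.559 V=5255.709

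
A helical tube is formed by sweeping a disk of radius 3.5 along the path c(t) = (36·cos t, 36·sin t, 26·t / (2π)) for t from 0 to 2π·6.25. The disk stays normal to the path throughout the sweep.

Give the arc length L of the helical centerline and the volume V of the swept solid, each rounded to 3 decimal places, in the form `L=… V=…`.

2πR = 2π·36 = 226.194671
per-turn = √(226.194671² + 26²) = √(51164.0292 + 676) = √51840.0292 = 227.684056
L = 6.25 × 227.684056 = 1423.025348
V = π·3.5² × L = 38.484510 × 1423.025348 = 54764.433247

L=1423.025 V=54764.433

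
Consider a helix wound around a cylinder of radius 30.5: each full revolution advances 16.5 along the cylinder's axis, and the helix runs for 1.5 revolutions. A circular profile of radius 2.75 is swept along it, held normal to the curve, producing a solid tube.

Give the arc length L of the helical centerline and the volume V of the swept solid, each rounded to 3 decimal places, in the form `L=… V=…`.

2πR = 2π·30.5 = 191.637152
per-turn = √(191.637152² + 16.5²) = √(36724.7980 + 272.25) = √36997.0480 = 192.346167
L = 1.5 × 192.346167 = 288.519251
V = π·2.75² × L = 23.758294 × 288.519251 = 6854.725307

L=288.519 V=6854.725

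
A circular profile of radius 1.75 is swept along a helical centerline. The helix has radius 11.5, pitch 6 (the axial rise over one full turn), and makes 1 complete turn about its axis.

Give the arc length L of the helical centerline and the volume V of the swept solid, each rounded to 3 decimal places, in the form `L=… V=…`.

2πR = 2π·11.5 = 72.256631
per-turn = √(72.256631² + 6²) = √(5221.0207 + 36) = √5257.0207 = 72.505315
L = 1 × 72.505315 = 72.505315
V = π·1.75² × L = 9.621128 × 72.505315 = 697.582882

L=72.505 V=697.583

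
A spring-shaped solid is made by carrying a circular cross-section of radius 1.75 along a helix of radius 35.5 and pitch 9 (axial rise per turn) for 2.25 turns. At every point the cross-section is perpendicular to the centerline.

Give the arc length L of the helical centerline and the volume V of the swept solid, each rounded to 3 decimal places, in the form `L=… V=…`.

2πR = 2π·35.5 = 223.053078
per-turn = √(223.053078² + 9²) = √(49752.6758 + 81) = √49833.6758 = 223.234576
L = 2.25 × 223.234576 = 502.277795
V = π·1.75² × L = 9.621128 × 502.277795 = 4832.478710

L=502.278 V=4832.479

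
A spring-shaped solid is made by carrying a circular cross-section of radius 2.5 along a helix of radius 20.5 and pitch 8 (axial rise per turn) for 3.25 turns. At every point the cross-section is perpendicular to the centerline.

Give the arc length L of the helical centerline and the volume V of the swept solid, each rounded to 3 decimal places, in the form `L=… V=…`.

2πR = 2π·20.5 = 128.805299
per-turn = √(128.805299² + 8²) = √(16590.8050 + 64) = √16654.8050 = 129.053497
L = 3.25 × 129.053497 = 419.423864
V = π·2.5² × L = 19.634954 × 419.423864 = 8235.368314

L=419.424 V=8235.368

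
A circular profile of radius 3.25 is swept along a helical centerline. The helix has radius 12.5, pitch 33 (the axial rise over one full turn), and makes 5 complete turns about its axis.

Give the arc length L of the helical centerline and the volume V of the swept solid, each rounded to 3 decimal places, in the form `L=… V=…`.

2πR = 2π·12.5 = 78.539816
per-turn = √(78.539816² + 33²) = √(6168.5028 + 1089) = √7257.5028 = 85.190978
L = 5 × 85.190978 = 425.954891
V = π·3.25² × L = 33.183072 × 425.954891 = 14134.491973

L=425.955 V=14134.492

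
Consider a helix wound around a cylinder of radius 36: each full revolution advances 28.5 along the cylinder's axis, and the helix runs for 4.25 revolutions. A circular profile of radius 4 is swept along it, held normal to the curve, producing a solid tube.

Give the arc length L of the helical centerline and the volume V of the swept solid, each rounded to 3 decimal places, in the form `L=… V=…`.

L=968.928 V=48703.635

2πR = 2π·36 = 226.194671
per-turn = √(226.194671² + 28.5²) = √(51164.0292 + 812.25) = √51976.2792 = 227.983068
L = 4.25 × 227.983068 = 968.928038
V = π·4² × L = 50.265482 × 968.928038 = 48703.635310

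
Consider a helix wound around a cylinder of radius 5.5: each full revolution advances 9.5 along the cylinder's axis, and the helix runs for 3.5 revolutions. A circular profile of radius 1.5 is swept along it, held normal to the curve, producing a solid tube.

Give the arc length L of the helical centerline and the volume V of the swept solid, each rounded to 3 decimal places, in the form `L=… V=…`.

2πR = 2π·5.5 = 34.557519
per-turn = √(34.557519² + 9.5²) = √(1194.2221 + 90.25) = √1284.4721 = 35.839533
L = 3.5 × 35.839533 = 125.438366
V = π·1.5² × L = 7.068583 × 125.438366 = 886.671559

L=125.438 V=886.672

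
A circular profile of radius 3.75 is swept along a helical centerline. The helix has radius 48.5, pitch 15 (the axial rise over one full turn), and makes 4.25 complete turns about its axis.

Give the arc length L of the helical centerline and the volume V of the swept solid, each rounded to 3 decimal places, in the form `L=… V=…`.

L=1296.690 V=57285.992

2πR = 2π·48.5 = 304.734487
per-turn = √(304.734487² + 15²) = √(92863.1078 + 225) = √93088.1078 = 305.103438
L = 4.25 × 305.103438 = 1296.689611
V = π·3.75² × L = 44.178647 × 1296.689611 = 57285.992193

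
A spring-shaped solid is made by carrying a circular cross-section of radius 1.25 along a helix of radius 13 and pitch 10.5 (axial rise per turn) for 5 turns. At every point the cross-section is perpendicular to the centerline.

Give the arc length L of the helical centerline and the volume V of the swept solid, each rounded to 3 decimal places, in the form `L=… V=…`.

L=411.768 V=2021.260

2πR = 2π·13 = 81.681409
per-turn = √(81.681409² + 10.5²) = √(6671.8526 + 110.25) = √6782.1026 = 82.353522
L = 5 × 82.353522 = 411.767610
V = π·1.25² × L = 4.908739 × 411.767610 = 2021.259527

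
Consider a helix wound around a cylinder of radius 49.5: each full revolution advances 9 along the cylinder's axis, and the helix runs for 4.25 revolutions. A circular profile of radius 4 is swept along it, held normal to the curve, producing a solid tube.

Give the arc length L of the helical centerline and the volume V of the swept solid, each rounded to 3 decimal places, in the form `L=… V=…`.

2πR = 2π·49.5 = 311.017673
per-turn = √(311.017673² + 9²) = √(96731.9927 + 81) = √96812.9927 = 311.147863
L = 4.25 × 311.147863 = 1322.378418
V = π·4² × L = 50.265482 × 1322.378418 = 66469.989189

L=1322.378 V=66469.989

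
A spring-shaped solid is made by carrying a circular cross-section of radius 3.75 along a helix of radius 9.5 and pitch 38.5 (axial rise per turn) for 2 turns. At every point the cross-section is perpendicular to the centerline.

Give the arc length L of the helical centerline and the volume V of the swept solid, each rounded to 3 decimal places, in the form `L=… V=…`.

2πR = 2π·9.5 = 59.690260
per-turn = √(59.690260² + 38.5²) = √(3562.9272 + 1482.25) = √5045.1772 = 71.029411
L = 2 × 71.029411 = 142.058821
V = π·3.75² × L = 44.178647 × 142.058821 = 6275.966483

L=142.059 V=6275.966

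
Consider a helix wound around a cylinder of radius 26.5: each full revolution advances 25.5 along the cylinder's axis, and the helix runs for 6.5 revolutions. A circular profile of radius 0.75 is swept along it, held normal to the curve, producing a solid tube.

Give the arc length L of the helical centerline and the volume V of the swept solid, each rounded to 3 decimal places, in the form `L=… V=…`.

L=1094.897 V=1934.843

2πR = 2π·26.5 = 166.504411
per-turn = √(166.504411² + 25.5²) = √(27723.7188 + 650.25) = √28373.9688 = 168.445744
L = 6.5 × 168.445744 = 1094.897338
V = π·0.75² × L = 1.767146 × 1094.897338 = 1934.843306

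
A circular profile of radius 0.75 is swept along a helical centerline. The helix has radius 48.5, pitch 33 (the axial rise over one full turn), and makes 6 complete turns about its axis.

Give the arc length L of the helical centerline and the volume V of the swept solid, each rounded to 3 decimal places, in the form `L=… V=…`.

2πR = 2π·48.5 = 304.734487
per-turn = √(304.734487² + 33²) = √(92863.1078 + 1089) = √93952.1078 = 306.516081
L = 6 × 306.516081 = 1839.096485
V = π·0.75² × L = 1.767146 × 1839.096485 = 3249.951754

L=1839.096 V=3249.952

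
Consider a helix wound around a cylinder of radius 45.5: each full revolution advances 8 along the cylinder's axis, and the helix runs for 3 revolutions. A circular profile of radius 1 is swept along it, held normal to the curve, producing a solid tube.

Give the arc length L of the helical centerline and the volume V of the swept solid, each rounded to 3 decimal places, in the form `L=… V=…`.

2πR = 2π·45.5 = 285.884931
per-turn = √(285.884931² + 8²) = √(81730.1940 + 64) = √81794.1940 = 285.996843
L = 3 × 285.996843 = 857.990528
V = π·1² × L = 3.141593 × 857.990528 = 2695.456740

L=857.991 V=2695.457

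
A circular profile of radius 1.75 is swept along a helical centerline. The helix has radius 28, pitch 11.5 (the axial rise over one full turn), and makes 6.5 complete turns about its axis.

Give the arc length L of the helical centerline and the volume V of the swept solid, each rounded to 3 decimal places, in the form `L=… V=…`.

2πR = 2π·28 = 175.929189
per-turn = √(175.929189² + 11.5²) = √(30951.0794 + 132.25) = √31083.3294 = 176.304649
L = 6.5 × 176.304649 = 1145.980221
V = π·1.75² × L = 9.621128 × 1145.980221 = 11025.621822

L=1145.980 V=11025.622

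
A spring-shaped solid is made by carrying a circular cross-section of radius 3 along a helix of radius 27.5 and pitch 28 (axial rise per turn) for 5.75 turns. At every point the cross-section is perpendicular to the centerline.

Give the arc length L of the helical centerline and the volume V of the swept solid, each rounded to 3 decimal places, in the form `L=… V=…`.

2πR = 2π·27.5 = 172.787596
per-turn = √(172.787596² + 28²) = √(29855.5533 + 784) = √30639.5533 = 175.041576
L = 5.75 × 175.041576 = 1006.489062
V = π·3² × L = 28.274334 × 1006.489062 = 28457.807781

L=1006.489 V=28457.808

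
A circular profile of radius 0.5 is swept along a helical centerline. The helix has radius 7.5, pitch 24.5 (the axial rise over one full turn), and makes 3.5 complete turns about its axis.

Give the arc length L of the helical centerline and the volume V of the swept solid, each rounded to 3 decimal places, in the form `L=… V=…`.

L=185.893 V=146.000

2πR = 2π·7.5 = 47.123890
per-turn = √(47.123890² + 24.5²) = √(2220.6610 + 600.25) = √2820.9110 = 53.112249
L = 3.5 × 53.112249 = 185.892871
V = π·0.5² × L = 0.785398 × 185.892871 = 145.999920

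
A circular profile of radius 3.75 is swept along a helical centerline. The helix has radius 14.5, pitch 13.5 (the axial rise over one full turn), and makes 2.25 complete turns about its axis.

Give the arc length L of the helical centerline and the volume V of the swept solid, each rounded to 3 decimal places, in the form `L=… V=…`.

2πR = 2π·14.5 = 91.106187
per-turn = √(91.106187² + 13.5²) = √(8300.3373 + 182.25) = √8482.5873 = 92.100963
L = 2.25 × 92.100963 = 207.227166
V = π·3.75² × L = 44.178647 × 207.227166 = 9155.015739

L=207.227 V=9155.016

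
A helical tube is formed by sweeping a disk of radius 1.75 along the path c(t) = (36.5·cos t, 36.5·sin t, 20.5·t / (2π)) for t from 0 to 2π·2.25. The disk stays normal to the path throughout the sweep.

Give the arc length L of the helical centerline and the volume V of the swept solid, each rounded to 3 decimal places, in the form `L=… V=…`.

L=518.064 V=4984.360

2πR = 2π·36.5 = 229.336264
per-turn = √(229.336264² + 20.5²) = √(52595.1219 + 420.25) = √53015.3719 = 230.250672
L = 2.25 × 230.250672 = 518.064011
V = π·1.75² × L = 9.621128 × 518.064011 = 4984.359909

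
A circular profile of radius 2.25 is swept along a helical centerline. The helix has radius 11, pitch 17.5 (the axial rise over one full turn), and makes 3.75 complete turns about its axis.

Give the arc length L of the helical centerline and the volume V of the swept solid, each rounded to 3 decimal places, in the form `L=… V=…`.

2πR = 2π·11 = 69.115038
per-turn = √(69.115038² + 17.5²) = √(4776.8885 + 306.25) = √5083.1385 = 71.296133
L = 3.75 × 71.296133 = 267.360497
V = π·2.25² × L = 15.904313 × 267.360497 = 4252.184984

L=267.360 V=4252.185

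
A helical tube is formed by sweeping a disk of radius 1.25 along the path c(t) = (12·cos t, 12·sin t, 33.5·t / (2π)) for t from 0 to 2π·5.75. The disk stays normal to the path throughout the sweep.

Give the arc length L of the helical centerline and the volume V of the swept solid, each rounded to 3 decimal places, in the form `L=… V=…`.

2πR = 2π·12 = 75.398224
per-turn = √(75.398224² + 33.5²) = √(5684.8921 + 1122.25) = √6807.1421 = 82.505407
L = 5.75 × 82.505407 = 474.406089
V = π·1.25² × L = 4.908739 × 474.406089 = 2328.735442

L=474.406 V=2328.735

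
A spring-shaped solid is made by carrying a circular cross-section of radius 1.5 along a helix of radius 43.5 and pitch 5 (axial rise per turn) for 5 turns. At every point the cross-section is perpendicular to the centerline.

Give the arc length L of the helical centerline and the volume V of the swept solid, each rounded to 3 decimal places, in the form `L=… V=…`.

2πR = 2π·43.5 = 273.318561
per-turn = √(273.318561² + 5²) = √(74703.0357 + 25) = √74728.0357 = 273.364291
L = 5 × 273.364291 = 1366.821456
V = π·1.5² × L = 7.068583 × 1366.821456 = 9661.491552

L=1366.821 V=9661.492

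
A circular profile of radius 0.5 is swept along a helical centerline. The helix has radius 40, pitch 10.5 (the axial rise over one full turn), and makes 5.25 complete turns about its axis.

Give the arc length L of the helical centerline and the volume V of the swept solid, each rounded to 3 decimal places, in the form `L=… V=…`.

2πR = 2π·40 = 251.327412
per-turn = √(251.327412² + 10.5²) = √(63165.4682 + 110.25) = √63275.7182 = 251.546652
L = 5.25 × 251.546652 = 1320.619923
V = π·0.5² × L = 0.785398 × 1320.619923 = 1037.212462

L=1320.620 V=1037.212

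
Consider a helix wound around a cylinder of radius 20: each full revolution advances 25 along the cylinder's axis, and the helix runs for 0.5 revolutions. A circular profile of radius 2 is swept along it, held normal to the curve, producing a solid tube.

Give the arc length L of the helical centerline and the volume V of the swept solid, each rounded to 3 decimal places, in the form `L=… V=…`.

L=64.063 V=805.042

2πR = 2π·20 = 125.663706
per-turn = √(125.663706² + 25²) = √(15791.3670 + 625) = √16416.3670 = 128.126371
L = 0.5 × 128.126371 = 64.063186
V = π·2² × L = 12.566371 × 64.063186 = 805.041734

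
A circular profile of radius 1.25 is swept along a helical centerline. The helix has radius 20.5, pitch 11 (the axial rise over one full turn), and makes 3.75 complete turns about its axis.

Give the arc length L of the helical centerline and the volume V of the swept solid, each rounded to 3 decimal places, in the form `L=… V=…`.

L=484.778 V=2379.649

2πR = 2π·20.5 = 128.805299
per-turn = √(128.805299² + 11²) = √(16590.8050 + 121) = √16711.8050 = 129.274147
L = 3.75 × 129.274147 = 484.778050
V = π·1.25² × L = 4.908739 × 484.778050 = 2379.648688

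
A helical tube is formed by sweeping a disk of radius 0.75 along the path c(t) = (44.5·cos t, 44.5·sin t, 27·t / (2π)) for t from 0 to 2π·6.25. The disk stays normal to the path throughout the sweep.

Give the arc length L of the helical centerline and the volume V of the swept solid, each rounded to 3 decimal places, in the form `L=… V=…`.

L=1755.640 V=3102.472

2πR = 2π·44.5 = 279.601746
per-turn = √(279.601746² + 27²) = √(78177.1365 + 729) = √78906.1365 = 280.902361
L = 6.25 × 280.902361 = 1755.639757
V = π·0.75² × L = 1.767146 × 1755.639757 = 3102.471541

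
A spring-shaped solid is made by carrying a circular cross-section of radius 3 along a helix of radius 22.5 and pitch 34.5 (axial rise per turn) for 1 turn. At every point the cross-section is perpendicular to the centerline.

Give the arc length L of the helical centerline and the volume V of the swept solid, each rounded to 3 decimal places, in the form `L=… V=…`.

2πR = 2π·22.5 = 141.371669
per-turn = √(141.371669² + 34.5²) = √(19985.9489 + 1190.25) = √21176.1989 = 145.520442
L = 1 × 145.520442 = 145.520442
V = π·3² × L = 28.274334 × 145.520442 = 4114.493551

L=145.520 V=4114.494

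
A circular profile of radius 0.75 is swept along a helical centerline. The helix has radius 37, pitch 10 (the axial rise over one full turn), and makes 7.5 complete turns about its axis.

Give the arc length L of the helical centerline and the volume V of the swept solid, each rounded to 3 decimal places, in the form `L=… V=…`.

L=1745.196 V=3084.016

2πR = 2π·37 = 232.477856
per-turn = √(232.477856² + 10²) = √(54045.9537 + 100) = √54145.9537 = 232.692831
L = 7.5 × 232.692831 = 1745.196234
V = π·0.75² × L = 1.767146 × 1745.196234 = 3084.016313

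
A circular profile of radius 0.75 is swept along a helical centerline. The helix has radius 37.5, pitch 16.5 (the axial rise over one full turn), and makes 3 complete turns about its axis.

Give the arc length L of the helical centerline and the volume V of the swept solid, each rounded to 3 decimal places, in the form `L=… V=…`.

L=708.589 V=1252.181

2πR = 2π·37.5 = 235.619449
per-turn = √(235.619449² + 16.5²) = √(55516.5248 + 272.25) = √55788.7748 = 236.196475
L = 3 × 236.196475 = 708.589425
V = π·0.75² × L = 1.767146 × 708.589425 = 1252.180874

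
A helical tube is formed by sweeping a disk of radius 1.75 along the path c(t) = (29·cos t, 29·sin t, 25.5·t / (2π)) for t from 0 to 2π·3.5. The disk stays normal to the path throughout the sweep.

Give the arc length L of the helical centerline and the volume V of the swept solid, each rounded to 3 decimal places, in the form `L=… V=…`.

2πR = 2π·29 = 182.212374
per-turn = √(182.212374² + 25.5²) = √(33201.3492 + 650.25) = √33851.5992 = 183.988041
L = 3.5 × 183.988041 = 643.958143
V = π·1.75² × L = 9.621128 × 643.958143 = 6195.603402

L=643.958 V=6195.603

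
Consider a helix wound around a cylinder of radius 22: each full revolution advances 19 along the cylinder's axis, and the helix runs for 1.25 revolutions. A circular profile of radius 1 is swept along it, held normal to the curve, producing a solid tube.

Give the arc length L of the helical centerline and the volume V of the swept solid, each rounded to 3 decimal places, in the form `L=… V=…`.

L=174.412 V=547.932

2πR = 2π·22 = 138.230077
per-turn = √(138.230077² + 19²) = √(19107.5541 + 361) = √19468.5541 = 139.529761
L = 1.25 × 139.529761 = 174.412201
V = π·1² × L = 3.141593 × 174.412201 = 547.932089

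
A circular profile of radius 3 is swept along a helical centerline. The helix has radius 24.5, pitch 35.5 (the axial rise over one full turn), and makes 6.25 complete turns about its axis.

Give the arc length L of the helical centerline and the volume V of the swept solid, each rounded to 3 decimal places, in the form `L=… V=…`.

L=987.365 V=27917.085

2πR = 2π·24.5 = 153.938040
per-turn = √(153.938040² + 35.5²) = √(23696.9202 + 1260.25) = √24957.1702 = 157.978385
L = 6.25 × 157.978385 = 987.364907
V = π·3² × L = 28.274334 × 987.364907 = 27917.085045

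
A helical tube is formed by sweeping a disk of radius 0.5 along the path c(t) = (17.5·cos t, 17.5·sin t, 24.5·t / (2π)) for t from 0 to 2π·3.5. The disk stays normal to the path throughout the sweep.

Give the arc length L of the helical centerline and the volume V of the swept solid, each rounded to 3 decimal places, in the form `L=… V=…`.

L=394.283 V=309.669

2πR = 2π·17.5 = 109.955743
per-turn = √(109.955743² + 24.5²) = √(12090.2654 + 600.25) = √12690.5154 = 112.652188
L = 3.5 × 112.652188 = 394.282657
V = π·0.5² × L = 0.785398 × 394.282657 = 309.668875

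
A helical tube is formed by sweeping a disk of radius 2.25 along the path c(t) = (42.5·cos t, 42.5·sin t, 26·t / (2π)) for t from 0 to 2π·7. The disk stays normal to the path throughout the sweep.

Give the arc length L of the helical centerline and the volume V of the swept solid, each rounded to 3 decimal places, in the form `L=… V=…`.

L=1878.087 V=29869.683

2πR = 2π·42.5 = 267.035376
per-turn = √(267.035376² + 26²) = √(71307.8918 + 676) = √71983.8918 = 268.298140
L = 7 × 268.298140 = 1878.086978
V = π·2.25² × L = 15.904313 × 1878.086978 = 29869.682785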